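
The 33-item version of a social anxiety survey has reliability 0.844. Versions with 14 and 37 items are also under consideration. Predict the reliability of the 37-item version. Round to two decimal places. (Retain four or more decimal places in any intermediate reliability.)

The 14-item form is not needed; work directly from the 33-item form with n = 37/33 = 1.1212.
r_{37} = n·r / (1 + (n − 1)·r) = 0.9463 / 1.1023 ≈ 0.8585

0.86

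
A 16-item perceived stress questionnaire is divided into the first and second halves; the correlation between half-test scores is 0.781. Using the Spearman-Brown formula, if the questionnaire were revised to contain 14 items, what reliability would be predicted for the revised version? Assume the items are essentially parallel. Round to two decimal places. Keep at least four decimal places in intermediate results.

Full-test reliability from the split-half r: r_full = 2(0.781)/(1 + 0.781) = 0.8770
Length factor from 16 to 14 items: n = 14/16 = 0.8750
r_new = n·r_full / (1 + (n − 1)·r_full) = 0.7674 / 0.8904 ≈ 0.8619

0.86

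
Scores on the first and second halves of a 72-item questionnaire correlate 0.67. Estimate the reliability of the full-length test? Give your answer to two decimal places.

0.80

Each half is half the length of the full test, so the full test is n = 2 times a half.
r_full = 2(0.67) / (1 + 0.67)
r_full = 1.3400 / 1.6700 ≈ 0.8024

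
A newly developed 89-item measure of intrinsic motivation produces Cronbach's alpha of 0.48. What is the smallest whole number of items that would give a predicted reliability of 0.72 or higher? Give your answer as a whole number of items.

248

n = [0.72 × 0.52] / [0.48 × 0.28]
n = 0.3744 / 0.1344 ≈ 2.7857
2.7857 × 89 = 247.93 → 248 items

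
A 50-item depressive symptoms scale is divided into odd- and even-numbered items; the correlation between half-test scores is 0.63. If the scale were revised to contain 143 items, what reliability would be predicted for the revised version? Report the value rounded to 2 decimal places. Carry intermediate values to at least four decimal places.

Spearman-Brown correction (n = 2): r_full = 2·0.63/(1 + 0.63) = 0.7730
Then adjust to 143 items: n = 143/50 = 2.8600
r_new = n·r_full / (1 + (n − 1)·r_full) = 2.2108 / 2.4378 ≈ 0.9069

0.91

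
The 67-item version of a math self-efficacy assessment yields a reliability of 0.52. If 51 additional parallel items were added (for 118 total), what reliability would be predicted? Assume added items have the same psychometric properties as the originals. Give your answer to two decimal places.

0.66

The new length is 118/67 = 1.7612 times the old.
Spearman-Brown: r_new = n·r / (1 + (n − 1)·r)
r_new = 1.7612·0.52 / [1 + (1.7612 − 1)·0.52]
     = 0.9158 / 1.3958 = 0.6561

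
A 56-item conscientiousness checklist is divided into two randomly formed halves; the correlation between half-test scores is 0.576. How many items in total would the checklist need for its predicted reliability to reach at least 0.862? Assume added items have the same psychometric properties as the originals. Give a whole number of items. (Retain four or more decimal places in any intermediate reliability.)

129

r_full = 2(0.576)/(1 + 0.576) = 0.7310
n = r_tgt(1 − r_full) / [r_full(1 − r_tgt)] = 0.862 × 0.2690 / (0.7310 × 0.138) ≈ 2.2986
Required items = 2.2986 × 56 = 128.72, so 129 items.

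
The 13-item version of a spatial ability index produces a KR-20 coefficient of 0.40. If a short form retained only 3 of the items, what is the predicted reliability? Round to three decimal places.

0.133

n = 3/13 = 0.2308
Spearman-Brown: r_new = n·r / (1 + (n − 1)·r)
r_new = 0.2308·0.40 / [1 + (0.2308 − 1)·0.40]
r_new = 0.0923 / 0.6923 ≈ 0.1333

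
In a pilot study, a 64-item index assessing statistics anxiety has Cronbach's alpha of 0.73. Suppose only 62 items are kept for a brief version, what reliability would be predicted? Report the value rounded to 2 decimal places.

The new length is 62/64 = 0.9688 times the old.
By Spearman-Brown, r_new = n r / (1 + (n − 1) r).
r_new = 0.9688·0.73 / [1 + (0.9688 − 1)·0.73]
     = 0.7072 / 0.9772 = 0.7237

0.72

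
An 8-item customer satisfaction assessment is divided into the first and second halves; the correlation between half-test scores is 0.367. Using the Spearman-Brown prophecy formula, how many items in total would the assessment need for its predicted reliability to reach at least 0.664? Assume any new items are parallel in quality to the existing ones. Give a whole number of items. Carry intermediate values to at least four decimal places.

14

r_full = 2(0.367)/(1 + 0.367) = 0.5369
n = r_tgt(1 − r_full) / [r_full(1 − r_tgt)] = 0.664 × 0.4631 / (0.5369 × 0.336) ≈ 1.7046
Required items = 1.7046 × 8 = 13.64, so 14 items.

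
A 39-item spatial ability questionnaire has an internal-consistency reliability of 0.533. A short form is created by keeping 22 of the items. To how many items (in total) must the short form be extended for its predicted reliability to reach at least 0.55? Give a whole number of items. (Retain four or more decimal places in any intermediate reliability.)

First, r for the 22-item form: n = 22/39 = 0.5641, so r_22 = 0.5641·0.533/(1 + (0.5641 − 1)·0.533) = 0.3917
Then solve for n' with r_old = 0.3917, r_target = 0.55: n' = 0.55(1 − 0.3917)/[0.3917(1 − 0.55)] = 1.8981
Items = 1.8981 × 22 ≈ 41.76 → 42

42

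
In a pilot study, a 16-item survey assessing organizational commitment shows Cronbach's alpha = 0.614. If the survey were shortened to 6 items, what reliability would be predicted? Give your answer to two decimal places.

Length ratio n = 6/16 = 0.375
r_new = (0.375 × 0.614) / (1 + (0.375 − 1) × 0.614)
r_new = 0.2303 / 0.6162 ≈ 0.3737

0.37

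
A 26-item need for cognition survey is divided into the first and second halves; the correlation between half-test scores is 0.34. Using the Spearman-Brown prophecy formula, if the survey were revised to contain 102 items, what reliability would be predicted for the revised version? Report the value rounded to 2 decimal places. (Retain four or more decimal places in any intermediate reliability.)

0.80

Spearman-Brown correction (n = 2): r_full = 2·0.34/(1 + 0.34) = 0.5075
Then adjust to 102 items: n = 102/26 = 3.9231
r_new = n·r_full / (1 + (n − 1)·r_full) = 1.9910 / 2.4835 ≈ 0.8017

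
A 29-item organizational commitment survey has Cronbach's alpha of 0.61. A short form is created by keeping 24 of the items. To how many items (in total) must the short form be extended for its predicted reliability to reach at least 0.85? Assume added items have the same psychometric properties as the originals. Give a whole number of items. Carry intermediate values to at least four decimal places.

106

Short-form reliability: n = 24/29 = 0.8276; r_24 = n·r/(1+(n−1)r) ≈ 0.5642
Then solve for n' with r_old = 0.5642, r_target = 0.85: n' = 0.85(1 − 0.5642)/[0.5642(1 − 0.85)] = 4.3771
Items = 4.3771 × 24 ≈ 105.05 → 106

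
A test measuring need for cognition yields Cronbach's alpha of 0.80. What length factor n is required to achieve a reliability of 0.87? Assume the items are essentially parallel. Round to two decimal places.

n = 0.87 × (1 − 0.80) / [ 0.80 × (1 − 0.87) ]
n = 0.1740 / 0.1040 ≈ 1.6731

1.67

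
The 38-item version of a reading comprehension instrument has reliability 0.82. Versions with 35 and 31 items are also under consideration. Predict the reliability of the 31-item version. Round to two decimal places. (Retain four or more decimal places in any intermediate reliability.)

0.79

Only the ratio of lengths matters: n = 31/38 = 0.8158
r_{31} = n·r / (1 + (n − 1)·r) = 0.6690 / 0.8490 ≈ 0.7880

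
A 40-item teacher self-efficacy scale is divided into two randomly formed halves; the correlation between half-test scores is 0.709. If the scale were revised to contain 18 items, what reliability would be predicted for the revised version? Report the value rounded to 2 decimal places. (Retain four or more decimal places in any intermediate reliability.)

First correct the split-half correlation to full-test reliability: r_full = 2 × 0.709 / (1 + 0.709) ≈ 0.8297
Then adjust to 18 items: n = 18/40 = 0.4500
r_new = n·r_full / (1 + (n − 1)·r_full) = 0.3734 / 0.5437 ≈ 0.6868

0.69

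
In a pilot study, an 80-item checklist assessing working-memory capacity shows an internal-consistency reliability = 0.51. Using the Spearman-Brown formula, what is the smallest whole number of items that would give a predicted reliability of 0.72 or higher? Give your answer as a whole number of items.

Spearman-Brown solved for the length factor n:
n = r_target (1 − r_old) / [ r_old (1 − r_target) ]
n = 0.72(1 − 0.51) / [0.51(1 − 0.72)]
  = 0.3528 / 0.1428 = 2.4706
2.4706 × 80 = 197.65 → 198 items

198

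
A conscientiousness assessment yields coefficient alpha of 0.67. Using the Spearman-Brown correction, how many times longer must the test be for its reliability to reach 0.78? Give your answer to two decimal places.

Rearranging the Spearman-Brown formula for n,
n = r*(1 − r) / [ r (1 − r*) ]
n = [0.78 × 0.33] / [0.67 × 0.22]
n = 0.2574 / 0.1474 ≈ 1.7463

1.75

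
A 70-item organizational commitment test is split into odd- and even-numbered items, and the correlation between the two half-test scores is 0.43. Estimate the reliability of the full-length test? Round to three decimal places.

0.601

Each half is half the length of the full test, so the full test is n = 2 times a half.
r_full = 2(0.43) / (1 + 0.43)
       = 0.8600 / 1.4300 = 0.6014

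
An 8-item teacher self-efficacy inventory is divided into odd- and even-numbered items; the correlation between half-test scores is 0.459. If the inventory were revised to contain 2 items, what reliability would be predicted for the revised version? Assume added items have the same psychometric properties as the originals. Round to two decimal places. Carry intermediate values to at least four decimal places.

Full-test reliability from the split-half r: r_full = 2(0.459)/(1 + 0.459) = 0.6292
Then adjust to 2 items: n = 2/8 = 0.2500
r_new = n·r_full / (1 + (n − 1)·r_full) = 0.1573 / 0.5281 ≈ 0.2979

0.30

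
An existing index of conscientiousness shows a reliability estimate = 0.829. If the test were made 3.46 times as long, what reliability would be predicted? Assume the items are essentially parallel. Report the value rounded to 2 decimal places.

r_new = 3.46·0.829 / [1 + (3.46 − 1)·0.829]
r_new = 2.8683 / 3.0393 ≈ 0.9437

0.94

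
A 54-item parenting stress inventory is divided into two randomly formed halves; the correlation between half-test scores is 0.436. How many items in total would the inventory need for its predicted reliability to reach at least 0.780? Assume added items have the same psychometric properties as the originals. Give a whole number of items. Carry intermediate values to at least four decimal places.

r_full = 2(0.436)/(1 + 0.436) = 0.6072
Solve Spearman-Brown for n: n = 0.780(1 − 0.6072) / [0.6072(1 − 0.780)] = 2.2936
Items = 2.2936 × 54 ≈ 123.85 → 124

124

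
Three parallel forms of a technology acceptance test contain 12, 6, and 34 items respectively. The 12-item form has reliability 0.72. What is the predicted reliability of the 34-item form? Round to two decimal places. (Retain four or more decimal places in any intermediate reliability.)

0.88

Only the ratio of lengths matters: n = 34/12 = 2.8333
r_{34} = n·r / (1 + (n − 1)·r) = 2.0400 / 2.3200 ≈ 0.8793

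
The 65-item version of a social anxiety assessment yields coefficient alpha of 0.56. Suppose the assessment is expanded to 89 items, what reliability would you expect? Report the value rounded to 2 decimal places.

0.64

The new length is 89/65 = 1.3692 times the old.
Spearman-Brown: r_new = n·r / (1 + (n − 1)·r)
r_new = 1.3692·0.56 / [1 + (1.3692 − 1)·0.56]
r_new = 0.7668 / 1.2068 ≈ 0.6354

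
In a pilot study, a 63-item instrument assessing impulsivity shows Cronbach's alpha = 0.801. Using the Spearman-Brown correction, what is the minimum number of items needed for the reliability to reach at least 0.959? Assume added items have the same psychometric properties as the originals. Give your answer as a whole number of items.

367

Spearman-Brown solved for the length factor n:
n = r_target (1 − r_old) / [ r_old (1 − r_target) ]
n = [0.959 × 0.199] / [0.801 × 0.041]
n = 0.190841 / 0.032841 ≈ 5.8111
So the test needs 5.8111 × 63 ≈ 366.10 items; rounding up, 367.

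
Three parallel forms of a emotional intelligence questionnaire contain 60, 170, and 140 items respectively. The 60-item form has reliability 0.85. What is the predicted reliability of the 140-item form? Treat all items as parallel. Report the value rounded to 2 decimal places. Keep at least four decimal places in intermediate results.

Only the ratio of lengths matters: n = 140/60 = 2.3333
r_{140} = n·r / (1 + (n − 1)·r) = 1.9833 / 2.1333 ≈ 0.9297

0.93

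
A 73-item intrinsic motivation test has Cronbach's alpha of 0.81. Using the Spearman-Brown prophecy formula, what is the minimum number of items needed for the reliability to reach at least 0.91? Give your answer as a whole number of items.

n = 0.91 × (1 − 0.81) / [ 0.81 × (1 − 0.91) ]
  = 0.1729 / 0.0729 = 2.3717
2.3717 × 73 = 173.13 → 174 items

174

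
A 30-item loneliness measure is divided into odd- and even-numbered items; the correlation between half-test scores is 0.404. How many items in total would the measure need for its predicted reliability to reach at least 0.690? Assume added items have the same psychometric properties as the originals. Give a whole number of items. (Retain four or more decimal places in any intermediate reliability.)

Corrected full-test reliability: r_full = 2 × 0.404 / (1 + 0.404) ≈ 0.5755
n = r_tgt(1 − r_full) / [r_full(1 − r_tgt)] = 0.690 × 0.4245 / (0.5755 × 0.310) ≈ 1.6418
Required items = 1.6418 × 30 = 49.25, so 50 items.

50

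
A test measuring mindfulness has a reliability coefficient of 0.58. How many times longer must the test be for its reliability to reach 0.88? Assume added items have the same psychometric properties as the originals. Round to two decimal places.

5.31

Spearman-Brown solved for the length factor n:
n = r_target (1 − r_old) / [ r_old (1 − r_target) ]
n = 0.88(1 − 0.58) / [0.58(1 − 0.88)]
  = 0.3696 / 0.0696 = 5.3103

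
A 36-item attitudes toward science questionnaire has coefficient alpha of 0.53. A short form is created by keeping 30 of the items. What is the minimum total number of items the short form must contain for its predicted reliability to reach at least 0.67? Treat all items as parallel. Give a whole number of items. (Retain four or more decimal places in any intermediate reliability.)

65

Short-form reliability: n = 30/36 = 0.8333; r_30 = n·r/(1+(n−1)r) ≈ 0.4845
Then solve for n' with r_old = 0.4845, r_target = 0.67: n' = 0.67(1 − 0.4845)/[0.4845(1 − 0.67)] = 2.1602
Items = 2.1602 × 30 ≈ 64.81 → 65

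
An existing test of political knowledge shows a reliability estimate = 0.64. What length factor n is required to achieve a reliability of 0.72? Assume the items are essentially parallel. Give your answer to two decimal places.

1.45

Rearranging the Spearman-Brown formula for n,
n = r*(1 − r) / [ r (1 − r*) ]
n = 0.72(1 − 0.64) / [0.64(1 − 0.72)]
  = 0.2592 / 0.1792 = 1.4464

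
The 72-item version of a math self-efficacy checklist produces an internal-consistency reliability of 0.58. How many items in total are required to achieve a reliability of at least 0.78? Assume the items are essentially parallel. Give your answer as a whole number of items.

Spearman-Brown solved for the length factor n:
n = r_target (1 − r_old) / [ r_old (1 − r_target) ]
n = 0.78 × (1 − 0.58) / [ 0.58 × (1 − 0.78) ]
  = 0.3276 / 0.1276 = 2.5674
Items needed = n × 72 = 2.5674 × 72 ≈ 184.85 → round up to 185

185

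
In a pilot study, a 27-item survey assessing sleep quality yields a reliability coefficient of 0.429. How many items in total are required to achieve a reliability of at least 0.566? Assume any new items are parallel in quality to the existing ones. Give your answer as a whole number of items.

47

Invert Spearman-Brown to solve for n:
n = r_target (1 − r_old) / [ r_old (1 − r_target) ]
n = 0.566(1 − 0.429) / [0.429(1 − 0.566)]
  = 0.323186 / 0.186186 = 1.7358
So the test needs 1.7358 × 27 ≈ 46.87 items; rounding up, 47.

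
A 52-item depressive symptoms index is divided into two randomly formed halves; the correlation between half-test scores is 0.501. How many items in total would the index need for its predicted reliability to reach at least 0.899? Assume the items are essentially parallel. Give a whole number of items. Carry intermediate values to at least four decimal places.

Corrected full-test reliability: r_full = 2 × 0.501 / (1 + 0.501) ≈ 0.6676
Solve Spearman-Brown for n: n = 0.899(1 − 0.6676) / [0.6676(1 − 0.899)] = 4.4318
Required items = 4.4318 × 52 = 230.45, so 231 items.

231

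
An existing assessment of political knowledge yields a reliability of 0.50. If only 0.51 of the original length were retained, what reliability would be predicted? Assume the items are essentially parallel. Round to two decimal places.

0.34

r_new = 0.51·0.50 / [1 + (0.51 − 1)·0.50]
     = 0.2550 / 0.7550 = 0.3377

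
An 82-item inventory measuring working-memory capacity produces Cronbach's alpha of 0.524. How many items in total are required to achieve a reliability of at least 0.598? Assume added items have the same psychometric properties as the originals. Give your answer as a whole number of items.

111

n = 0.598(1 − 0.524) / [0.524(1 − 0.598)]
n = 0.284648 / 0.210648 ≈ 1.3513
1.3513 × 82 = 110.81 → 111 items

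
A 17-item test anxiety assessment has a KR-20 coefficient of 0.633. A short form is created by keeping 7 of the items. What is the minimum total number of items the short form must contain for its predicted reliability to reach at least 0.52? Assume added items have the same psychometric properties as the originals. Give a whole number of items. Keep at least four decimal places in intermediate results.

11

Short-form reliability: n = 7/17 = 0.4118; r_7 = n·r/(1+(n−1)r) ≈ 0.4153
Then solve for n' with r_old = 0.4153, r_target = 0.52: n' = 0.52(1 − 0.4153)/[0.4153(1 − 0.52)] = 1.5252
Items = 1.5252 × 7 ≈ 10.68 → 11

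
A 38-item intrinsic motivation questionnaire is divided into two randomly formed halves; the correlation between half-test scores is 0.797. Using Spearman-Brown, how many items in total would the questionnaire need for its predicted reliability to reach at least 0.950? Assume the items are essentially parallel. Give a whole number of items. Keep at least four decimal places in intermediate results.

Corrected full-test reliability: r_full = 2 × 0.797 / (1 + 0.797) ≈ 0.8870
n = r_tgt(1 − r_full) / [r_full(1 − r_tgt)] = 0.950 × 0.1130 / (0.8870 × 0.050) ≈ 2.4205
Items = 2.4205 × 38 ≈ 91.98 → 92

92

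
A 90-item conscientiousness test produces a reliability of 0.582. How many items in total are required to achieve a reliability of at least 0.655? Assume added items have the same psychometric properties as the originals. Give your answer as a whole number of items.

123

Invert Spearman-Brown to solve for n:
n = r_target (1 − r_old) / [ r_old (1 − r_target) ]
n = 0.655 × (1 − 0.582) / [ 0.582 × (1 − 0.655) ]
n = 0.273790 / 0.200790 ≈ 1.3636
1.3636 × 90 = 122.72 → 123 items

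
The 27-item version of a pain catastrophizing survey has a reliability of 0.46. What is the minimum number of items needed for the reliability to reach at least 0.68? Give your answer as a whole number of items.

68

n = [0.68 × 0.54] / [0.46 × 0.32]
n = 0.3672 / 0.1472 ≈ 2.4946
So the test needs 2.4946 × 27 ≈ 67.35 items; rounding up, 68.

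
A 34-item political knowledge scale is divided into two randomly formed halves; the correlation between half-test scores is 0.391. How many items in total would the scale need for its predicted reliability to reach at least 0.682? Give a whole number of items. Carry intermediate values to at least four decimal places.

57

Corrected full-test reliability: r_full = 2 × 0.391 / (1 + 0.391) ≈ 0.5622
n = r_tgt(1 − r_full) / [r_full(1 − r_tgt)] = 0.682 × 0.4378 / (0.5622 × 0.318) ≈ 1.6701
Required items = 1.6701 × 34 = 56.78, so 57 items.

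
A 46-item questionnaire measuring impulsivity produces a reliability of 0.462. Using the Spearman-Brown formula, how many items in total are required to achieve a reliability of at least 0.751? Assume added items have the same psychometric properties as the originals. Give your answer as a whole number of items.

162

Invert Spearman-Brown to solve for n:
n = r*(1 − r) / [ r (1 − r*) ]
n = 0.751(1 − 0.462) / [0.462(1 − 0.751)]
  = 0.404038 / 0.115038 = 3.5122
So the test needs 3.5122 × 46 ≈ 161.56 items; rounding up, 162.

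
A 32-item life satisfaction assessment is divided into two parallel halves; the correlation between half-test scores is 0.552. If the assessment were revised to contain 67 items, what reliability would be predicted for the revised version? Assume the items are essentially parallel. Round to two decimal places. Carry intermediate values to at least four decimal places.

0.84

Spearman-Brown correction (n = 2): r_full = 2·0.552/(1 + 0.552) = 0.7113
Then adjust to 67 items: n = 67/32 = 2.0938
r_new = n·r_full / (1 + (n − 1)·r_full) = 1.4893 / 1.7780 ≈ 0.8376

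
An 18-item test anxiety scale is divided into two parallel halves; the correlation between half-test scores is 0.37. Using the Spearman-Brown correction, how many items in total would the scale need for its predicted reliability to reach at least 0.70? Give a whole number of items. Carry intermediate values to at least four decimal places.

r_full = 2(0.37)/(1 + 0.37) = 0.5401
Solve Spearman-Brown for n: n = 0.70(1 − 0.5401) / [0.5401(1 − 0.70)] = 1.9869
Required items = 1.9869 × 18 = 35.76, so 36 items.

36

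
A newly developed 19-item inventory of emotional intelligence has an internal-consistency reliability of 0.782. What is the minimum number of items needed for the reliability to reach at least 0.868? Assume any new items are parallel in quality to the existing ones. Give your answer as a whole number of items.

Spearman-Brown solved for the length factor n:
n = r*(1 − r) / [ r (1 − r*) ]
n = [0.868 × 0.218] / [0.782 × 0.132]
  = 0.189224 / 0.103224 = 1.8331
Items needed = n × 19 = 1.8331 × 19 ≈ 34.83 → round up to 35

35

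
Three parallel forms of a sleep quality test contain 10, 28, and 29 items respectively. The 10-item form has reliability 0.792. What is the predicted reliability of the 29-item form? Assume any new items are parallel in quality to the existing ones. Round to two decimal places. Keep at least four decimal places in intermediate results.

0.92

The 28-item form is not needed; work directly from the 10-item form with n = 29/10 = 2.9000.
r_{29} = n·r / (1 + (n − 1)·r) = 2.2968 / 2.5048 ≈ 0.9170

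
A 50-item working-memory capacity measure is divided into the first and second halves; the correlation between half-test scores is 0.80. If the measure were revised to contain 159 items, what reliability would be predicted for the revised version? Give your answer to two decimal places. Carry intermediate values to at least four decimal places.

Spearman-Brown correction (n = 2): r_full = 2·0.80/(1 + 0.80) = 0.8889
Length factor from 50 to 159 items: n = 159/50 = 3.1800
r_new = n·r_full / (1 + (n − 1)·r_full) = 2.8267 / 2.9378 ≈ 0.9622

0.96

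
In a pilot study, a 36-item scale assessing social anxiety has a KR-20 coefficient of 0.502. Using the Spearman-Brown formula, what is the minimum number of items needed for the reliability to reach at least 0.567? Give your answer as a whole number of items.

Rearranging the Spearman-Brown formula for n,
n = r_target (1 − r_old) / [ r_old (1 − r_target) ]
n = 0.567(1 − 0.502) / [0.502(1 − 0.567)]
  = 0.282366 / 0.217366 = 1.2990
So the test needs 1.2990 × 36 ≈ 46.76 items; rounding up, 47.

47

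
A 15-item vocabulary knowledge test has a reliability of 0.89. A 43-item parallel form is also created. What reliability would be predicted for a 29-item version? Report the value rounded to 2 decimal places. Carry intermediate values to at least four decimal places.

0.94

Only the ratio of lengths matters: n = 29/15 = 1.9333
r_{29} = n·r / (1 + (n − 1)·r) = 1.7206 / 1.8306 ≈ 0.9399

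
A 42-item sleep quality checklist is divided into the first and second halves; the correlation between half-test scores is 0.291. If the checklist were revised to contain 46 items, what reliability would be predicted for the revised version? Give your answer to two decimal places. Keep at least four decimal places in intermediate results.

0.47

Spearman-Brown correction (n = 2): r_full = 2·0.291/(1 + 0.291) = 0.4508
Length factor from 42 to 46 items: n = 46/42 = 1.0952
r_new = n·r_full / (1 + (n − 1)·r_full) = 0.4937 / 1.0429 ≈ 0.4734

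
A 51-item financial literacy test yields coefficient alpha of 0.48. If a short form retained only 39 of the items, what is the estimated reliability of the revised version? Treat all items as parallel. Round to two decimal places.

n = 39/51 = 0.7647
r_new = (0.7647 × 0.48) / (1 + (0.7647 − 1) × 0.48)
     = 0.3671 / 0.8871 = 0.4138

0.41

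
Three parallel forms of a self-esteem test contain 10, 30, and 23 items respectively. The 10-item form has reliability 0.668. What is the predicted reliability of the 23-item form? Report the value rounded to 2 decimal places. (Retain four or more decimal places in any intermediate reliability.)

The 30-item form is not needed; work directly from the 10-item form with n = 23/10 = 2.3000.
r_{23} = n·r / (1 + (n − 1)·r) = 1.5364 / 1.8684 ≈ 0.8223

0.82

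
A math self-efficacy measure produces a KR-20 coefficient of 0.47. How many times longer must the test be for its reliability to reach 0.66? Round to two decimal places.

2.19

Spearman-Brown solved for the length factor n:
n = r*(1 − r) / [ r (1 − r*) ]
n = 0.66 × (1 − 0.47) / [ 0.47 × (1 − 0.66) ]
  = 0.3498 / 0.1598 = 2.1890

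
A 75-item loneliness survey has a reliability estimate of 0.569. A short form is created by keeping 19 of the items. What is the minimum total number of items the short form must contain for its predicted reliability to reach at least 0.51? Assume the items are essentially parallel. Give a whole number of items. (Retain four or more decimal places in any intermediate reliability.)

60

Short-form reliability: n = 19/75 = 0.2533; r_19 = n·r/(1+(n−1)r) ≈ 0.2506
Then solve for n' with r_old = 0.2506, r_target = 0.51: n' = 0.51(1 − 0.2506)/[0.2506(1 − 0.51)] = 3.1125
Items = 3.1125 × 19 ≈ 59.14 → 60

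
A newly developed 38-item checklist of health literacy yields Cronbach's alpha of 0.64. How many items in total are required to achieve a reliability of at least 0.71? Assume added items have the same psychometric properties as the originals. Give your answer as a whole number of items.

53

Invert Spearman-Brown to solve for n:
n = r*(1 − r) / [ r (1 − r*) ]
n = 0.71(1 − 0.64) / [0.64(1 − 0.71)]
  = 0.2556 / 0.1856 = 1.3772
So the test needs 1.3772 × 38 ≈ 52.33 items; rounding up, 53.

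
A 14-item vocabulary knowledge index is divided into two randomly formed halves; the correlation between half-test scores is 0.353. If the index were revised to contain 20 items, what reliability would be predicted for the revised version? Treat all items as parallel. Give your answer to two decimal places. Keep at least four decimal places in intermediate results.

First correct the split-half correlation to full-test reliability: r_full = 2 × 0.353 / (1 + 0.353) ≈ 0.5218
Length factor from 14 to 20 items: n = 20/14 = 1.4286
r_new = n·r_full / (1 + (n − 1)·r_full) = 0.7454 / 1.2236 ≈ 0.6092

0.61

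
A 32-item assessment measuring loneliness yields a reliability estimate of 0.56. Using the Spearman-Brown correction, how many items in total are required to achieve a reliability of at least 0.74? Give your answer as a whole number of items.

Rearranging the Spearman-Brown formula for n,
n = r*(1 − r) / [ r (1 − r*) ]
n = 0.74(1 − 0.56) / [0.56(1 − 0.74)]
n = 0.3256 / 0.1456 ≈ 2.2363
2.2363 × 32 = 71.56 → 72 items

72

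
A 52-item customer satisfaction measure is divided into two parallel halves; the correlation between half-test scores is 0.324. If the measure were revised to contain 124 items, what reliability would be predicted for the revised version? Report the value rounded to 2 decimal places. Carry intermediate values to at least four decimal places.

0.70

Spearman-Brown correction (n = 2): r_full = 2·0.324/(1 + 0.324) = 0.4894
Length factor from 52 to 124 items: n = 124/52 = 2.3846
r_new = n·r_full / (1 + (n − 1)·r_full) = 1.1670 / 1.6776 ≈ 0.6956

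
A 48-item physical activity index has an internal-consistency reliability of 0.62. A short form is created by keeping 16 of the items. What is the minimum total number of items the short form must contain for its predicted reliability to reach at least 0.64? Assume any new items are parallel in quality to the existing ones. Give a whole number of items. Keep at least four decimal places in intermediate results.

53

First, r for the 16-item form: n = 16/48 = 0.3333, so r_16 = 0.3333·0.62/(1 + (0.3333 − 1)·0.62) = 0.3522
Length factor from the short form to reach 0.64: n' = 0.64(1 − 0.3522) / [0.3522(1 − 0.64)] ≈ 3.2699
Total items = 3.2699 × 16 = 52.32, rounded up to 53.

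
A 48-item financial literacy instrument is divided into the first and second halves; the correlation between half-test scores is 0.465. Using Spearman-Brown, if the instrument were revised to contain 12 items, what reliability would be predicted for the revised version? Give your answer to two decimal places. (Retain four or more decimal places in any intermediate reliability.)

Full-test reliability from the split-half r: r_full = 2(0.465)/(1 + 0.465) = 0.6348
Then adjust to 12 items: n = 12/48 = 0.2500
r_new = n·r_full / (1 + (n − 1)·r_full) = 0.1587 / 0.5239 ≈ 0.3029

0.30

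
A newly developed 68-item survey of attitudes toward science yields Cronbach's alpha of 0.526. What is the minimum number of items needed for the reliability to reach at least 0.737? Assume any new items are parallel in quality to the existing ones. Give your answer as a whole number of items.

172

Rearranging the Spearman-Brown formula for n,
n = r_target (1 − r_old) / [ r_old (1 − r_target) ]
n = 0.737 × (1 − 0.526) / [ 0.526 × (1 − 0.737) ]
  = 0.349338 / 0.138338 = 2.5252
2.5252 × 68 = 171.71 → 172 items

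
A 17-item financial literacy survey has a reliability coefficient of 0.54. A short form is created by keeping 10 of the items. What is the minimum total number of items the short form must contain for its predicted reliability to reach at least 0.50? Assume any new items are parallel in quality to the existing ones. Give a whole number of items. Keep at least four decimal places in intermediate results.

15

Short-form reliability: n = 10/17 = 0.5882; r_10 = n·r/(1+(n−1)r) ≈ 0.4085
Length factor from the short form to reach 0.50: n' = 0.50(1 − 0.4085) / [0.4085(1 − 0.50)] ≈ 1.4480
Items = 1.4480 × 10 ≈ 14.48 → 15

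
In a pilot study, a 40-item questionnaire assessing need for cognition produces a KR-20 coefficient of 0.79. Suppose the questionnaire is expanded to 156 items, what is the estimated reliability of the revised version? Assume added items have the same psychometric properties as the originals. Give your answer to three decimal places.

n = 156/40 = 3.9
r_new = 3.9·0.79 / [1 + (3.9 − 1)·0.79]
r_new = 3.0810 / 3.2910 ≈ 0.9362

0.936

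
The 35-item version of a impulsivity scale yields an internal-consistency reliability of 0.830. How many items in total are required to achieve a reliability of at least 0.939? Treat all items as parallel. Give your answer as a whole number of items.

111

n = [0.939 × 0.170] / [0.830 × 0.061]
n = 0.159630 / 0.050630 ≈ 3.1529
Items needed = n × 35 = 3.1529 × 35 ≈ 110.35 → round up to 111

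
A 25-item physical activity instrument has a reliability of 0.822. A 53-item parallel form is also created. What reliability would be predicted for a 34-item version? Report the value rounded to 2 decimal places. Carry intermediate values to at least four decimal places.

The 53-item form is not needed; work directly from the 25-item form with n = 34/25 = 1.3600.
r_{34} = n·r / (1 + (n − 1)·r) = 1.1179 / 1.2959 ≈ 0.8626

0.86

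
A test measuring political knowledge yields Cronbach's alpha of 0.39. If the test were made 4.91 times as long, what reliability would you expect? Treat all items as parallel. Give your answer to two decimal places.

0.76

r_new = 4.91·0.39 / [1 + (4.91 − 1)·0.39]
     = 1.9149 / 2.5249 = 0.7584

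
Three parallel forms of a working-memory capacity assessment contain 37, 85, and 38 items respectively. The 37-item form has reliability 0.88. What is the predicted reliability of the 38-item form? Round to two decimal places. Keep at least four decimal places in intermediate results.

Only the ratio of lengths matters: n = 38/37 = 1.0270
r_{38} = n·r / (1 + (n − 1)·r) = 0.9038 / 1.0238 ≈ 0.8828

0.88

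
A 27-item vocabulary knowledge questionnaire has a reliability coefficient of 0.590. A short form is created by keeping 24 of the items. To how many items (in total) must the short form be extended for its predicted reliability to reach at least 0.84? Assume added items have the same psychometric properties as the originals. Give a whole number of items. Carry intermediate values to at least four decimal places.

99

First, r for the 24-item form: n = 24/27 = 0.8889, so r_24 = 0.8889·0.590/(1 + (0.8889 − 1)·0.590) = 0.5612
Then solve for n' with r_old = 0.5612, r_target = 0.84: n' = 0.84(1 − 0.5612)/[0.5612(1 − 0.84)] = 4.1050
Total items = 4.1050 × 24 = 98.52, rounded up to 99.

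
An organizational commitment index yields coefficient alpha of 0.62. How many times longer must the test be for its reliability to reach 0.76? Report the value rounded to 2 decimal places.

n = [0.76 × 0.38] / [0.62 × 0.24]
n = 0.2888 / 0.1488 ≈ 1.9409

1.94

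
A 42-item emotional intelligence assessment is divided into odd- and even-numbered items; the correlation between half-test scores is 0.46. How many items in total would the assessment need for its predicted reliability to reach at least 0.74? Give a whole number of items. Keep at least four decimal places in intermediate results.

71

r_full = 2(0.46)/(1 + 0.46) = 0.6301
Solve Spearman-Brown for n: n = 0.74(1 − 0.6301) / [0.6301(1 − 0.74)] = 1.6708
Required items = 1.6708 × 42 = 70.17, so 71 items.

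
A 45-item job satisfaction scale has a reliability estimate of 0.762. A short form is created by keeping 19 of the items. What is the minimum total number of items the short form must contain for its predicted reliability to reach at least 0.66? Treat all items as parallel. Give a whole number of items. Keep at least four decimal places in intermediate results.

28

Short-form reliability: n = 19/45 = 0.4222; r_19 = n·r/(1+(n−1)r) ≈ 0.5748
Length factor from the short form to reach 0.66: n' = 0.66(1 − 0.5748) / [0.5748(1 − 0.66)] ≈ 1.4360
Total items = 1.4360 × 19 = 27.28, rounded up to 28.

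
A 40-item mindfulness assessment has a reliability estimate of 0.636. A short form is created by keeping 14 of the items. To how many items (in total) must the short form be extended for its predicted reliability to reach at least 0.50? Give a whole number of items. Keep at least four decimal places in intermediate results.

First, r for the 14-item form: n = 14/40 = 0.3500, so r_14 = 0.3500·0.636/(1 + (0.3500 − 1)·0.636) = 0.3795
Then solve for n' with r_old = 0.3795, r_target = 0.50: n' = 0.50(1 − 0.3795)/[0.3795(1 − 0.50)] = 1.6350
Items = 1.6350 × 14 ≈ 22.89 → 23

23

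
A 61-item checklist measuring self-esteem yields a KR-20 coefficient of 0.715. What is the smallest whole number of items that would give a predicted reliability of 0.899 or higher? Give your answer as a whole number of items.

217

Rearranging the Spearman-Brown formula for n,
n = r_target (1 − r_old) / [ r_old (1 − r_target) ]
n = 0.899 × (1 − 0.715) / [ 0.715 × (1 − 0.899) ]
n = 0.256215 / 0.072215 ≈ 3.5479
Items needed = n × 61 = 3.5479 × 61 ≈ 216.42 → round up to 217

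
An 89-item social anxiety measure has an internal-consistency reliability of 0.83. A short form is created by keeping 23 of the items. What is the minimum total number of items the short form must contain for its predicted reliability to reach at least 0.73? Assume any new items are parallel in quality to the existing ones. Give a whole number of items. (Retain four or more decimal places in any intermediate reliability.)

50

Short-form reliability: n = 23/89 = 0.2584; r_23 = n·r/(1+(n−1)r) ≈ 0.5578
Then solve for n' with r_old = 0.5578, r_target = 0.73: n' = 0.73(1 − 0.5578)/[0.5578(1 − 0.73)] = 2.1434
Items = 2.1434 × 23 ≈ 49.30 → 50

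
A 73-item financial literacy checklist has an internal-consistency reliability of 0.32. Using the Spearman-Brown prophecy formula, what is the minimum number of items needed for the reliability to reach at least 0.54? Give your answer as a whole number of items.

n = [0.54 × 0.68] / [0.32 × 0.46]
  = 0.3672 / 0.1472 = 2.4946
So the test needs 2.4946 × 73 ≈ 182.11 items; rounding up, 183.

183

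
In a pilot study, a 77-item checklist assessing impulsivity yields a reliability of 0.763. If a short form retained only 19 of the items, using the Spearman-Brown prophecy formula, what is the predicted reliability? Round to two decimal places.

The new length is 19/77 = 0.2468 times the old.
r_new = 0.2468·0.763 / [1 + (0.2468 − 1)·0.763]
     = 0.1883 / 0.4253 = 0.4427

0.44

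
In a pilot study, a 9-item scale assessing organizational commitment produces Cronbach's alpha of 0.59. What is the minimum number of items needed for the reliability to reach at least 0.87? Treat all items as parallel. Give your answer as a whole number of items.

n = 0.87(1 − 0.59) / [0.59(1 − 0.87)]
n = 0.3567 / 0.0767 ≈ 4.6506
4.6506 × 9 = 41.86 → 42 items

42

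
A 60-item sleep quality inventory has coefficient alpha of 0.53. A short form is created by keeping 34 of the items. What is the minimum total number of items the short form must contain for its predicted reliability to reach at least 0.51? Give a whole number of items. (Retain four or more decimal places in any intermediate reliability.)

First, r for the 34-item form: n = 34/60 = 0.5667, so r_34 = 0.5667·0.53/(1 + (0.5667 − 1)·0.53) = 0.3899
Then solve for n' with r_old = 0.3899, r_target = 0.51: n' = 0.51(1 − 0.3899)/[0.3899(1 − 0.51)] = 1.6286
Total items = 1.6286 × 34 = 55.37, rounded up to 56.

56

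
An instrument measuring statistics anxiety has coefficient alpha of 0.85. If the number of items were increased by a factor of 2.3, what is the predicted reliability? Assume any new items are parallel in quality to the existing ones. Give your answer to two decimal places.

By Spearman-Brown, r_new = n r / (1 + (n − 1) r).
r_new = 2.3·0.85 / [1 + (2.3 − 1)·0.85]
r_new = 1.9550 / 2.1050 ≈ 0.9287

0.93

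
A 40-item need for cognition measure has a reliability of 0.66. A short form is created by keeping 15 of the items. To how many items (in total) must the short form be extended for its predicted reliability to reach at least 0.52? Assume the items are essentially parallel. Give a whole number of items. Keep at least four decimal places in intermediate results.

23

Short-form reliability: n = 15/40 = 0.3750; r_15 = n·r/(1+(n−1)r) ≈ 0.4213
Length factor from the short form to reach 0.52: n' = 0.52(1 − 0.4213) / [0.4213(1 − 0.52)] ≈ 1.4881
Items = 1.4881 × 15 ≈ 22.32 → 23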